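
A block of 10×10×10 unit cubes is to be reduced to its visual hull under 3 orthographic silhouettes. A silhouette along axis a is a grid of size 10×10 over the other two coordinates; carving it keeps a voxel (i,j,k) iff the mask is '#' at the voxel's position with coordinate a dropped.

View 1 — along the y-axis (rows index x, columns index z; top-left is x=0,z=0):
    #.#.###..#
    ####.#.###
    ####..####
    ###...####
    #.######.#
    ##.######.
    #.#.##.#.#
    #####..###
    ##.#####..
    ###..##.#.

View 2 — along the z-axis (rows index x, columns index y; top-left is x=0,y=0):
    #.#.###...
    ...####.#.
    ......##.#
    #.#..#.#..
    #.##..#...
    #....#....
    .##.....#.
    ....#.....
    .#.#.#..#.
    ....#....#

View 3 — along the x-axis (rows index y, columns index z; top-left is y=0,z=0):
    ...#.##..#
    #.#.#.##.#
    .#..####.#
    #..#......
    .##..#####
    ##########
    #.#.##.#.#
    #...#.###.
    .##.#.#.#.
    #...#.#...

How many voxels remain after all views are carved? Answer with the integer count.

voxel count = 140

start: 10×10×10 = 1000 voxels
step 1: project along y, AND mask (72/100) → |grid| = 720
step 2: project along z, AND mask (33/100) → |grid| = 236
step 3: project along x, AND mask (54/100) → |grid| = 140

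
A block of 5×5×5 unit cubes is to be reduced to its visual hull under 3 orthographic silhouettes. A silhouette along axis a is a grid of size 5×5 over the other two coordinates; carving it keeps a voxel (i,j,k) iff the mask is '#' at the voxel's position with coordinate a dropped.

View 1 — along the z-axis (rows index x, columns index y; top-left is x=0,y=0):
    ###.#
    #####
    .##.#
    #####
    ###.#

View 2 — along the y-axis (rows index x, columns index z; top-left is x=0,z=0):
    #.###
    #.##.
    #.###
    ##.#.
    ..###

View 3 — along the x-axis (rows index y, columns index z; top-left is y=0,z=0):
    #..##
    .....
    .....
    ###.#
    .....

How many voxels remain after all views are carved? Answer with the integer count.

full grid |V| = 125
carve view 1 (along z, XY-mask fill 21/25): 105 voxels remain
carve view 2 (along y, XZ-mask fill 17/25): 70 voxels remain
carve view 3 (along x, YZ-mask fill 7/25): 13 voxels remain

13 voxels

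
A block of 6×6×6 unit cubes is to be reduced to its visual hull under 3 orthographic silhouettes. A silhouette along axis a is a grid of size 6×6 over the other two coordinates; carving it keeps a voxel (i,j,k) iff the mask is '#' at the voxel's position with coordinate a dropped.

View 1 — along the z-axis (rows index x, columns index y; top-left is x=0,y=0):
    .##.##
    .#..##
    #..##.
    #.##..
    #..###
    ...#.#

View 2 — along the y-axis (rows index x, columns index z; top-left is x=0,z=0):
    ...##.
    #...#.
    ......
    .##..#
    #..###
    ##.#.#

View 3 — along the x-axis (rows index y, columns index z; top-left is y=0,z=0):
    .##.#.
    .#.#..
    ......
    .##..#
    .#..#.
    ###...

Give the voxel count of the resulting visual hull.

initial block: 6^3 = 216
  1. axis=2 (XY plane), |mask|=19  ⇒  voxels=114
  2. axis=1 (XZ plane), |mask|=15  ⇒  voxels=47
  3. axis=0 (YZ plane), |mask|=13  ⇒  voxels=17

remaining voxels: 17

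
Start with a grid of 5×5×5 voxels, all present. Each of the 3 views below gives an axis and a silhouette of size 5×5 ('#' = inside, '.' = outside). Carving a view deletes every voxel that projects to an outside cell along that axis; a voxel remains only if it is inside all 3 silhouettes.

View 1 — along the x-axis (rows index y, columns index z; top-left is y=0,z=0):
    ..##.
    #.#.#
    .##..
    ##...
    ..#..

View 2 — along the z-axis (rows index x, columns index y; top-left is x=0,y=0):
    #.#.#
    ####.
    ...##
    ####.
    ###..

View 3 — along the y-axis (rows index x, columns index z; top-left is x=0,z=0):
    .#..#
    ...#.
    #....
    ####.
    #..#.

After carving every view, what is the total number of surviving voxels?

initial block: 5^3 = 125
after view 1 [x-axis, 10 of 25 cells solid] → remaining = 50
after view 2 [z-axis, 16 of 25 cells solid] → remaining = 33
after view 3 [y-axis, 10 of 25 cells solid] → remaining = 13

remaining voxels: 13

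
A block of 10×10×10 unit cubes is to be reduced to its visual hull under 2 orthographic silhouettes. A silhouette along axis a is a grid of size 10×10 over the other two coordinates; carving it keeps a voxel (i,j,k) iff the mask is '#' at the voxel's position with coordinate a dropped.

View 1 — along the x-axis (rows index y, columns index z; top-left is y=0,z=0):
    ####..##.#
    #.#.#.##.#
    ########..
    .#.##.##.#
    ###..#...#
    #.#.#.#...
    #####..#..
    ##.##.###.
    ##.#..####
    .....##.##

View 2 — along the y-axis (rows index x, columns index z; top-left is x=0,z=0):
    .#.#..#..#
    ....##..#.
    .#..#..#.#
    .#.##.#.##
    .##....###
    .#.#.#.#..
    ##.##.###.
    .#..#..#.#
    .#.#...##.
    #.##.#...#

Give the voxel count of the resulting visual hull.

start: 10×10×10 = 1000 voxels
carve view 1 (along x, YZ-mask fill 60/100): 600 voxels remain
carve view 2 (along y, XZ-mask fill 46/100): 276 voxels remain

remaining voxels: 276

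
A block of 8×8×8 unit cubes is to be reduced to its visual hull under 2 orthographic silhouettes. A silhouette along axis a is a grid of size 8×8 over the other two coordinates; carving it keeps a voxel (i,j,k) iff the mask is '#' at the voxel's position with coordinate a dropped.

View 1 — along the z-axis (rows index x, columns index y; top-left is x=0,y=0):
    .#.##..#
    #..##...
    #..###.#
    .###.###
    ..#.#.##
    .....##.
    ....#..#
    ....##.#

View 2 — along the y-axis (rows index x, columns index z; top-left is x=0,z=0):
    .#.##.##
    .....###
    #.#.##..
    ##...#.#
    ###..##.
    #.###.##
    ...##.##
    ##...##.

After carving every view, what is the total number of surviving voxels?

start: 8×8×8 = 512 voxels
carve view 1 (along z, XY-mask fill 29/64): 232 voxels remain
carve view 2 (along y, XZ-mask fill 35/64): 125 voxels remain

voxel count = 125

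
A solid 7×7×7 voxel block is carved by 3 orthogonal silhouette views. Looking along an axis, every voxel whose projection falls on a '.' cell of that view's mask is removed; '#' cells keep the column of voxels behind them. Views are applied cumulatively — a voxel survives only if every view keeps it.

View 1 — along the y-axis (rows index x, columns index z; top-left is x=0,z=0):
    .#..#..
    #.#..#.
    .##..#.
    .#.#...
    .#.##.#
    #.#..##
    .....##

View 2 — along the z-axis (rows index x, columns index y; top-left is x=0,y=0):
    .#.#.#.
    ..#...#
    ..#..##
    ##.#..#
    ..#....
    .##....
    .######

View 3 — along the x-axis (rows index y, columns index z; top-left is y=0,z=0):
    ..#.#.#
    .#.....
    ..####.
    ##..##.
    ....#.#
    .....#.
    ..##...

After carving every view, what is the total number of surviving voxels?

initial block: 7^3 = 343
V1 y: intersect with XZ mask (20 set) -- 140 left
V2 z: intersect with XY mask (21 set) -- 53 left
V3 x: intersect with YZ mask (17 set) -- 21 left

remaining voxels: 21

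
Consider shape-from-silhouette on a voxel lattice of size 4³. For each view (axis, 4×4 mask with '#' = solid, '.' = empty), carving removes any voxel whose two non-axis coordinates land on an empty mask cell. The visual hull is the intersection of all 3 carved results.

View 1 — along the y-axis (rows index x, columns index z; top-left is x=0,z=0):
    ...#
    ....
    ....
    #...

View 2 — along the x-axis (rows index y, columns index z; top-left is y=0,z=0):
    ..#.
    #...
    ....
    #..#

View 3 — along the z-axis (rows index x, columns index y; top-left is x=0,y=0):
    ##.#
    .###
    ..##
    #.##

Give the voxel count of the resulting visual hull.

voxel count = 2

initial block: 4^3 = 64
carve view 1 (along y, XZ-mask fill 2/16): 8 voxels remain
carve view 2 (along x, YZ-mask fill 4/16): 3 voxels remain
carve view 3 (along z, XY-mask fill 11/16): 2 voxels remain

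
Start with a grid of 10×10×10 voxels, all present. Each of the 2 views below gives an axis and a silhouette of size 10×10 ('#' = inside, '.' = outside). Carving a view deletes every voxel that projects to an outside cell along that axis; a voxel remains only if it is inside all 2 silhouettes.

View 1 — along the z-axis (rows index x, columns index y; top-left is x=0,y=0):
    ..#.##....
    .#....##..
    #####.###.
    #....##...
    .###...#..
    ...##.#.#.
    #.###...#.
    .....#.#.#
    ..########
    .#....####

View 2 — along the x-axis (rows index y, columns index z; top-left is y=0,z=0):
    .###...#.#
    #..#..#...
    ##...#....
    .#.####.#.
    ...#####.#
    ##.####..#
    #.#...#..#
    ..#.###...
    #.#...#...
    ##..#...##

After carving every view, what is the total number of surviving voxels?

full grid |V| = 1000
carve view 1 (along z, XY-mask fill 46/100): 460 voxels remain
carve view 2 (along x, YZ-mask fill 46/100): 208 voxels remain

208 voxels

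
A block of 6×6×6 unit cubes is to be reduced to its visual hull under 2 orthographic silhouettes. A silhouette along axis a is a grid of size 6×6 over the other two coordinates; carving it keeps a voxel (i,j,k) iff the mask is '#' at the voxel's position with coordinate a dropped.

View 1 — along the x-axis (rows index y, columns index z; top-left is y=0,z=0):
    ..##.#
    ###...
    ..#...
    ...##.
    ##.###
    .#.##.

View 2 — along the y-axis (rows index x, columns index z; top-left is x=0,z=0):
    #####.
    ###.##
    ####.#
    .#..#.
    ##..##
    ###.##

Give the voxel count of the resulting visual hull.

initial block: 6^3 = 216
  1. axis=0 (YZ plane), |mask|=17  ⇒  voxels=102
  2. axis=1 (XZ plane), |mask|=26  ⇒  voxels=71

voxel count = 71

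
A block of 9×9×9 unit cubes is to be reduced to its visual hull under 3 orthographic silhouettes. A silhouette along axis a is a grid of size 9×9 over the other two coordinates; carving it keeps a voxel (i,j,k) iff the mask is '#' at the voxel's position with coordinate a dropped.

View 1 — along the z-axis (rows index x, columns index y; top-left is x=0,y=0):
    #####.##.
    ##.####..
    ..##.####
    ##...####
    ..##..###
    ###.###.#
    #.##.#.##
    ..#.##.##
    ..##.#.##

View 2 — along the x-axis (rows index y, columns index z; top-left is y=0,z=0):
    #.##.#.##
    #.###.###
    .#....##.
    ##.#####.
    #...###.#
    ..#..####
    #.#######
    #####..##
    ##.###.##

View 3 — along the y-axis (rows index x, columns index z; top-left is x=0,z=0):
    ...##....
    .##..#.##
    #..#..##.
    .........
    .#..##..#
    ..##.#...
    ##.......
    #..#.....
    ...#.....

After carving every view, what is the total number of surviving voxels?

voxel count = 91

start: 9×9×9 = 729 voxels
step 1: project along z, AND mask (53/81) → |grid| = 477
step 2: project along x, AND mask (55/81) → |grid| = 322
step 3: project along y, AND mask (23/81) → |grid| = 91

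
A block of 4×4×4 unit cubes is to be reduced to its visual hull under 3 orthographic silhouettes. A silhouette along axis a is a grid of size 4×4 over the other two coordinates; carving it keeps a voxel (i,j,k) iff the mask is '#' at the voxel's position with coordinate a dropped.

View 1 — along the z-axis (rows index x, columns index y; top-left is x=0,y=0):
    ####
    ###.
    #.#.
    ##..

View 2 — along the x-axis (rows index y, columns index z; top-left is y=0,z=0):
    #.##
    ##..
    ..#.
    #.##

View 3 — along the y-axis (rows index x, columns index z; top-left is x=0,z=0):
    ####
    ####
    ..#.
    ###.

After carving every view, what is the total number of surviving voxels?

before carving: 64 voxels (4×4×4)
  1. axis=2 (XY plane), |mask|=11  ⇒  voxels=44
  2. axis=0 (YZ plane), |mask|=9  ⇒  voxels=24
  3. axis=1 (XZ plane), |mask|=12  ⇒  voxels=21

voxel count = 21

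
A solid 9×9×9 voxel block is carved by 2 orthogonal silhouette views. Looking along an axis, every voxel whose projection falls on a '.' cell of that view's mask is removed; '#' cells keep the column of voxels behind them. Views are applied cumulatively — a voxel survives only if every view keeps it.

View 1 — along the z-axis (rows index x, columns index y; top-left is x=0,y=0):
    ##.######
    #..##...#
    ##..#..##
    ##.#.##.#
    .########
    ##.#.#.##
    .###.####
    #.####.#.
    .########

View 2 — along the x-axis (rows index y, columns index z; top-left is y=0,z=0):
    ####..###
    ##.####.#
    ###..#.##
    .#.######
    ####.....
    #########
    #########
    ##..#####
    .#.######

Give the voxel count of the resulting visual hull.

full grid |V| = 729
  1. axis=2 (XY plane), |mask|=58  ⇒  voxels=522
  2. axis=0 (YZ plane), |mask|=63  ⇒  voxels=408

remaining voxels: 408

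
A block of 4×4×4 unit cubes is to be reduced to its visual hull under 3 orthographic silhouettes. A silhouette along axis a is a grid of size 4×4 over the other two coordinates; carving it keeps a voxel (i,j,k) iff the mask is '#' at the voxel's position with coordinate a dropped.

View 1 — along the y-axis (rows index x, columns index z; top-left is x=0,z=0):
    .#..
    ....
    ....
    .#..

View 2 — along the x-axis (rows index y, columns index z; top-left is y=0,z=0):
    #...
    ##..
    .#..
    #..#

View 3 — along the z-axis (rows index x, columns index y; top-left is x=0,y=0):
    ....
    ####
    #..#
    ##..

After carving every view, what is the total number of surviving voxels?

remaining voxels: 1

start: 4×4×4 = 64 voxels
[1] y-view keeps 2 columns → grid now 8
[2] x-view keeps 6 columns → grid now 4
[3] z-view keeps 8 columns → grid now 1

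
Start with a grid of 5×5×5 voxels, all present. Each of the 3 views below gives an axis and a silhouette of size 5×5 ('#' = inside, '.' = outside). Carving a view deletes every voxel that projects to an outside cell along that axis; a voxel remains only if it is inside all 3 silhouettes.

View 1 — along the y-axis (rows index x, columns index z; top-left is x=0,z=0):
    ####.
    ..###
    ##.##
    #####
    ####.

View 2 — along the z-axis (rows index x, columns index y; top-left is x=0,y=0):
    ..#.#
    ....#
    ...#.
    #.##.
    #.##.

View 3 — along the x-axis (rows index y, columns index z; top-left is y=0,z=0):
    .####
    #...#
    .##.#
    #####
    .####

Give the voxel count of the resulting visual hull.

33 voxels

start: 5×5×5 = 125 voxels
[1] y-view keeps 20 columns → grid now 100
[2] z-view keeps 10 columns → grid now 42
[3] x-view keeps 18 columns → grid now 33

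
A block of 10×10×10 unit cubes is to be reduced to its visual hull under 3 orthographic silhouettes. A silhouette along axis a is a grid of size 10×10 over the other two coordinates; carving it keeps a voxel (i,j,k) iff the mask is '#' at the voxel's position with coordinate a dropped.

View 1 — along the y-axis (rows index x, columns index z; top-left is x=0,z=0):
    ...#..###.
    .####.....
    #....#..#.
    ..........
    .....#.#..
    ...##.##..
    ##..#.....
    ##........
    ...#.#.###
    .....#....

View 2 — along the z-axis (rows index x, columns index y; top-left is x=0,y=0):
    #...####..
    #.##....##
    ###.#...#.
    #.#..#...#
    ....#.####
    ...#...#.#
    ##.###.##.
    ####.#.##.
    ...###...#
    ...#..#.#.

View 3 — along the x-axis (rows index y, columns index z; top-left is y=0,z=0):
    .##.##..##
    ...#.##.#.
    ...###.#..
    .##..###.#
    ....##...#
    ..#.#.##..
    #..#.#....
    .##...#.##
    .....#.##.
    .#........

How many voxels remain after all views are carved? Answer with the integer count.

full grid |V| = 1000
V1 y: intersect with XZ mask (28 set) -- 280 left
V2 z: intersect with XY mask (48 set) -- 135 left
V3 x: intersect with YZ mask (39 set) -- 47 left

remaining voxels: 47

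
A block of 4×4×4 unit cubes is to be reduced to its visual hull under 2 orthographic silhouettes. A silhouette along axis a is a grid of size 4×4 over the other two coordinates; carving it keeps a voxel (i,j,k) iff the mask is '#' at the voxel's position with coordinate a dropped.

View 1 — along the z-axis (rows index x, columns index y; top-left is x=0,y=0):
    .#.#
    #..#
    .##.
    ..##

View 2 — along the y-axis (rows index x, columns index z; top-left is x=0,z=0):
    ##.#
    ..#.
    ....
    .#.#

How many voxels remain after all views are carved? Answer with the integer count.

12 voxels

start: 4×4×4 = 64 voxels
V1 z: intersect with XY mask (8 set) -- 32 left
V2 y: intersect with XZ mask (6 set) -- 12 left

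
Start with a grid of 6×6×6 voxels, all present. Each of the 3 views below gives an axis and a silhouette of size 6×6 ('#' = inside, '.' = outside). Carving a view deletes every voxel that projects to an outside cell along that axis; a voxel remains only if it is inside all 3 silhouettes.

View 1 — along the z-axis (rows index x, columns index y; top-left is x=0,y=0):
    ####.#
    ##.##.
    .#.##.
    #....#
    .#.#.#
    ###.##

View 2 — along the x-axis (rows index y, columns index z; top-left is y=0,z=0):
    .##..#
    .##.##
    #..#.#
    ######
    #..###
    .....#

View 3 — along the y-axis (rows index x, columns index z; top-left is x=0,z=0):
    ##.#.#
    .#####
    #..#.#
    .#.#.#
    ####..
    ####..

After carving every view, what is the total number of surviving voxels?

remaining voxels: 51

initial block: 6^3 = 216
  1. axis=2 (XY plane), |mask|=22  ⇒  voxels=132
  2. axis=0 (YZ plane), |mask|=21  ⇒  voxels=78
  3. axis=1 (XZ plane), |mask|=23  ⇒  voxels=51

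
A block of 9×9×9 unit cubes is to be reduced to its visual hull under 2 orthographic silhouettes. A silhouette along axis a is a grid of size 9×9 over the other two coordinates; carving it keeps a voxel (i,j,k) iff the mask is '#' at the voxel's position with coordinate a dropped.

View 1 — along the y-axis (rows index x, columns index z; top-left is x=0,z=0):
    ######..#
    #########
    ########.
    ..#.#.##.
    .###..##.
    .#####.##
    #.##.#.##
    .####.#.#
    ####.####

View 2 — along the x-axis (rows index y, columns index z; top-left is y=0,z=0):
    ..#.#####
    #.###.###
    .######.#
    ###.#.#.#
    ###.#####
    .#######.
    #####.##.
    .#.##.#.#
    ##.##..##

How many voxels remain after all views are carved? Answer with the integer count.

remaining voxels: 395

initial block: 9^3 = 729
[1] y-view keeps 60 columns → grid now 540
[2] x-view keeps 59 columns → grid now 395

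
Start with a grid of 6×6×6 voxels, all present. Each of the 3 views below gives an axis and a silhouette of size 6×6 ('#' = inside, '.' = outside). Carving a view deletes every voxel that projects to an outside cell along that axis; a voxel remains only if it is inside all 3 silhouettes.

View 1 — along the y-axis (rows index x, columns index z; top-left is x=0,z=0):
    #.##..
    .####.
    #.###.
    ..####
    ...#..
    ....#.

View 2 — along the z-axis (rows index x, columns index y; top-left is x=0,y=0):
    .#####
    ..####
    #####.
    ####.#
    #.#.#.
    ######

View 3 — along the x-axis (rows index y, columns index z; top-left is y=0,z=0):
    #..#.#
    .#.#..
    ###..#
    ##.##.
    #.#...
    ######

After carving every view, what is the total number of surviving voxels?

remaining voxels: 44

start: 6×6×6 = 216 voxels
[1] y-view keeps 17 columns → grid now 102
[2] z-view keeps 28 columns → grid now 80
[3] x-view keeps 21 columns → grid now 44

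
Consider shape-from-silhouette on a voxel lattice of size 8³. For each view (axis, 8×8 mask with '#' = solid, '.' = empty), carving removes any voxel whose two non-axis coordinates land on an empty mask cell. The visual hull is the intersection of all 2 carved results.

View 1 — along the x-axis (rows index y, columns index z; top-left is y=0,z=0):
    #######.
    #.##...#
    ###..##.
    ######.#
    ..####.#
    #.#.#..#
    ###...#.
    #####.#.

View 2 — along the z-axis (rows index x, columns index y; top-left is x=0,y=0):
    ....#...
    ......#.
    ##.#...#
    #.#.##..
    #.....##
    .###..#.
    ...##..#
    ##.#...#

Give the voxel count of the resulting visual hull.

remaining voxels: 133

start: 8×8×8 = 512 voxels
  1. axis=0 (YZ plane), |mask|=42  ⇒  voxels=336
  2. axis=2 (XY plane), |mask|=24  ⇒  voxels=133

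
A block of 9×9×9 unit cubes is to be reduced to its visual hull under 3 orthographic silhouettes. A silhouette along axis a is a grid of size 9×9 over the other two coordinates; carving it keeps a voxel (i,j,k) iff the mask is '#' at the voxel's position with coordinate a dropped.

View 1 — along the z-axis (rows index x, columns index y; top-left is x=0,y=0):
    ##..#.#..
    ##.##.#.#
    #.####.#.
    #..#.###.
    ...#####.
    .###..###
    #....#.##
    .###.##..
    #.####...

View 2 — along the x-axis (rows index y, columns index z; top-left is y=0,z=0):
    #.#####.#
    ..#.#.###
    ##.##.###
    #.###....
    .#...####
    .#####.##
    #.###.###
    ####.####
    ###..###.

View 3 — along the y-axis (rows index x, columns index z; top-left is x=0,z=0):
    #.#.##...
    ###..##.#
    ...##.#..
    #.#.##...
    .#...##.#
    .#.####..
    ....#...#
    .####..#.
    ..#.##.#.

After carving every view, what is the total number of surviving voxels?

voxel count = 130

start: 9×9×9 = 729 voxels
after view 1 [z-axis, 46 of 81 cells solid] → remaining = 414
after view 2 [x-axis, 56 of 81 cells solid] → remaining = 285
after view 3 [y-axis, 37 of 81 cells solid] → remaining = 130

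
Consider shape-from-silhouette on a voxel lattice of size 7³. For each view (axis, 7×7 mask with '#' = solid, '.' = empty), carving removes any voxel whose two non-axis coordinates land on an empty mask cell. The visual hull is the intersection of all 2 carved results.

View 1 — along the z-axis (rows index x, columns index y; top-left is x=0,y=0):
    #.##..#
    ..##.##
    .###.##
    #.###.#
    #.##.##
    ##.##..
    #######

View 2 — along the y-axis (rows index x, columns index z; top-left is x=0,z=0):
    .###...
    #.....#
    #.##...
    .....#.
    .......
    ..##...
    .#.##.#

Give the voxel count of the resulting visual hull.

start: 7×7×7 = 343 voxels
carve view 1 (along z, XY-mask fill 34/49): 238 voxels remain
carve view 2 (along y, XZ-mask fill 15/49): 76 voxels remain

voxel count = 76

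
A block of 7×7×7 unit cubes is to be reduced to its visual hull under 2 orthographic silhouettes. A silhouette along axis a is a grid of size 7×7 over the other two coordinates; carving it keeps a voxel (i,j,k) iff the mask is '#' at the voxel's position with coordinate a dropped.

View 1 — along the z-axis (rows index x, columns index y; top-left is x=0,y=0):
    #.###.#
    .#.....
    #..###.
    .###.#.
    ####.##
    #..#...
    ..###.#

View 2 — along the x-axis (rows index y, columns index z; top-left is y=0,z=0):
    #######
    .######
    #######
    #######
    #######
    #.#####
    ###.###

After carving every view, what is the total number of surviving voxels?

|visual hull| = 173

start: 7×7×7 = 343 voxels
  1. axis=2 (XY plane), |mask|=26  ⇒  voxels=182
  2. axis=0 (YZ plane), |mask|=46  ⇒  voxels=173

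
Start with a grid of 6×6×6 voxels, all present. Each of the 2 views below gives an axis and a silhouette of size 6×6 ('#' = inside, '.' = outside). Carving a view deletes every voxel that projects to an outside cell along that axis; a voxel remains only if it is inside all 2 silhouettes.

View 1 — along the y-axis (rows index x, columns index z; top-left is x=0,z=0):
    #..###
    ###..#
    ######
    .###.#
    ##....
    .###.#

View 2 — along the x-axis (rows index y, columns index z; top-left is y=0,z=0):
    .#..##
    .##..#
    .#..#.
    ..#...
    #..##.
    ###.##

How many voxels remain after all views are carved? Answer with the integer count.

before carving: 216 voxels (6×6×6)
step 1: project along y, AND mask (24/36) → |grid| = 144
step 2: project along x, AND mask (17/36) → |grid| = 67

voxel count = 67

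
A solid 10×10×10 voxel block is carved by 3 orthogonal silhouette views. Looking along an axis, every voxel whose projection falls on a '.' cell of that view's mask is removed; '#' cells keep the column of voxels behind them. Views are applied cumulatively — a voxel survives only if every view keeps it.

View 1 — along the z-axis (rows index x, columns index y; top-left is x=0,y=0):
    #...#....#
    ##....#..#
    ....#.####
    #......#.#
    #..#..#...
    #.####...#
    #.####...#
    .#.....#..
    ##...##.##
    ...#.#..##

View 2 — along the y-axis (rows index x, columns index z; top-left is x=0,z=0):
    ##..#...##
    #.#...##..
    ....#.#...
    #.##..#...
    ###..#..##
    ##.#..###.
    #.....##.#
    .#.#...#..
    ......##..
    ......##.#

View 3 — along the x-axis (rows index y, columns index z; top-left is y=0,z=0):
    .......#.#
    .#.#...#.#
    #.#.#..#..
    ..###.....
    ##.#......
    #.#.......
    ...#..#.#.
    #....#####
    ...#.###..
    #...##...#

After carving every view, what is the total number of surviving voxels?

full grid |V| = 1000
[1] z-view keeps 42 columns → grid now 420
[2] y-view keeps 39 columns → grid now 161
[3] x-view keeps 35 columns → grid now 49

remaining voxels: 49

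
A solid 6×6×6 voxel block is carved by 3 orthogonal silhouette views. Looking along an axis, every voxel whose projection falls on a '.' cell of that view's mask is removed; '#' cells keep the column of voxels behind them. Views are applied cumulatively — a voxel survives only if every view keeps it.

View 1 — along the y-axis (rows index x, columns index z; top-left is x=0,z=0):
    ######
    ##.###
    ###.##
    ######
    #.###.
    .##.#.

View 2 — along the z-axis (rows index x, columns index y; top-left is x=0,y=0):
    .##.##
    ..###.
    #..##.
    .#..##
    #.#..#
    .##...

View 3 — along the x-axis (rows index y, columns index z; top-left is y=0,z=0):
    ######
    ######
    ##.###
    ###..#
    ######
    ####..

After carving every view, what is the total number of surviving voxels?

before carving: 216 voxels (6×6×6)
step 1: project along y, AND mask (29/36) → |grid| = 174
step 2: project along z, AND mask (18/36) → |grid| = 90
step 3: project along x, AND mask (31/36) → |grid| = 79

remaining voxels: 79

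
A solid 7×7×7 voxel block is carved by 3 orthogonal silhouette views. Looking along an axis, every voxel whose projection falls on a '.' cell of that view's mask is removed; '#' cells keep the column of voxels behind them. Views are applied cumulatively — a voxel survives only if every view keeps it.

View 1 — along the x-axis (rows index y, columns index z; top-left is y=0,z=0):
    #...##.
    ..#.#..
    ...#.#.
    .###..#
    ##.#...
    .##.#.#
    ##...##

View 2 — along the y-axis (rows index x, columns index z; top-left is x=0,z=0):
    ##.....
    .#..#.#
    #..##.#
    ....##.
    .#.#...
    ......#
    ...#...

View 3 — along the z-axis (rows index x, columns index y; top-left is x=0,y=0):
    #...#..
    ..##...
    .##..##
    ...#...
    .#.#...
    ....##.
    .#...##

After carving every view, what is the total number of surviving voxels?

start: 7×7×7 = 343 voxels
[1] x-view keeps 22 columns → grid now 154
[2] y-view keeps 15 columns → grid now 48
[3] z-view keeps 16 columns → grid now 14

remaining voxels: 14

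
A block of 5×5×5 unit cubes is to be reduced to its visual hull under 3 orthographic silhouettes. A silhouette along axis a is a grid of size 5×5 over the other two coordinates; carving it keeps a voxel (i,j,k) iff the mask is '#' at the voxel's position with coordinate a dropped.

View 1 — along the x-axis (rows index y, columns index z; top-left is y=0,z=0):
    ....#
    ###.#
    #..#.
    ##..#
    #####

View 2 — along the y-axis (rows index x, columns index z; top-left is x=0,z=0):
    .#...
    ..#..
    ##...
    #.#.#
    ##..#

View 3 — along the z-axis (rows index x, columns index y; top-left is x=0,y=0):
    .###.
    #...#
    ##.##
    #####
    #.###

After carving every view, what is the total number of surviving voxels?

initial block: 5^3 = 125
V1 x: intersect with YZ mask (15 set) -- 75 left
V2 y: intersect with XZ mask (10 set) -- 33 left
V3 z: intersect with XY mask (18 set) -- 27 left

27 voxels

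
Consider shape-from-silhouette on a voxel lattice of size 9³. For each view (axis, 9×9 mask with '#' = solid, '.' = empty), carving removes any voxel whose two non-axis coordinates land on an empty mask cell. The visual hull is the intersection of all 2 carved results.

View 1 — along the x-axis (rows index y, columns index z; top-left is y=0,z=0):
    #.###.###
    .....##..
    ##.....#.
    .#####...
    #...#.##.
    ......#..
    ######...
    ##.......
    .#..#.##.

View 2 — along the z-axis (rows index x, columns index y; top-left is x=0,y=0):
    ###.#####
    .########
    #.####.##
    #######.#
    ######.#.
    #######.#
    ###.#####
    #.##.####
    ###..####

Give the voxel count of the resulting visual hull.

|visual hull| = 252

start: 9×9×9 = 729 voxels
  1. axis=0 (YZ plane), |mask|=34  ⇒  voxels=306
  2. axis=2 (XY plane), |mask|=68  ⇒  voxels=252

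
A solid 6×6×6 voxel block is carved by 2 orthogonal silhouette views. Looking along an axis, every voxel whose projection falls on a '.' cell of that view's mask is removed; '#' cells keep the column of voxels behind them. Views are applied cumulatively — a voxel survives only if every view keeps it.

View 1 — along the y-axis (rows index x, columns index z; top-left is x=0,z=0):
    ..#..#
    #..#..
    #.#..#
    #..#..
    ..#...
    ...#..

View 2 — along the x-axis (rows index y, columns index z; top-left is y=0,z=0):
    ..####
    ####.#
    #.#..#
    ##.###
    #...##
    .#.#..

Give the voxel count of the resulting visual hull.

start: 6×6×6 = 216 voxels
  1. axis=1 (XZ plane), |mask|=11  ⇒  voxels=66
  2. axis=0 (YZ plane), |mask|=22  ⇒  voxels=43

43 voxels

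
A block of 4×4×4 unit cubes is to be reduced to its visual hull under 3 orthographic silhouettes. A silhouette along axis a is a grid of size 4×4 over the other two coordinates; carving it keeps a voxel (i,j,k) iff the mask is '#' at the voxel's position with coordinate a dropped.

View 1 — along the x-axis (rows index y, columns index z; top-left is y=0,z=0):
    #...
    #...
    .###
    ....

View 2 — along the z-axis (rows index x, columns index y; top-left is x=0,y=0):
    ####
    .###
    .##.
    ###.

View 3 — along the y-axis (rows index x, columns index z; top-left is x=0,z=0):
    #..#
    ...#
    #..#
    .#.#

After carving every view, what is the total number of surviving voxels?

before carving: 64 voxels (4×4×4)
[1] x-view keeps 5 columns → grid now 20
[2] z-view keeps 12 columns → grid now 18
[3] y-view keeps 7 columns → grid now 8

|visual hull| = 8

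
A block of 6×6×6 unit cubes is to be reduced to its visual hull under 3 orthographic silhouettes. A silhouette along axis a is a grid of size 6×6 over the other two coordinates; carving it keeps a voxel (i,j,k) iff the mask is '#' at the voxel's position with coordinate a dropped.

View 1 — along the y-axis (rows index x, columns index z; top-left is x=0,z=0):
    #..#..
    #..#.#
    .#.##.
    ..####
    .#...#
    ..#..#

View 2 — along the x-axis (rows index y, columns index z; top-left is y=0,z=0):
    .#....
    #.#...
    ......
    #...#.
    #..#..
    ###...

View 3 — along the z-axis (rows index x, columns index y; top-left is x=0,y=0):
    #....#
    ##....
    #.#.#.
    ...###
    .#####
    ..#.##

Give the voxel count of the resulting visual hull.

initial block: 6^3 = 216
[1] y-view keeps 16 columns → grid now 96
[2] x-view keeps 10 columns → grid now 22
[3] z-view keeps 18 columns → grid now 9

9 voxels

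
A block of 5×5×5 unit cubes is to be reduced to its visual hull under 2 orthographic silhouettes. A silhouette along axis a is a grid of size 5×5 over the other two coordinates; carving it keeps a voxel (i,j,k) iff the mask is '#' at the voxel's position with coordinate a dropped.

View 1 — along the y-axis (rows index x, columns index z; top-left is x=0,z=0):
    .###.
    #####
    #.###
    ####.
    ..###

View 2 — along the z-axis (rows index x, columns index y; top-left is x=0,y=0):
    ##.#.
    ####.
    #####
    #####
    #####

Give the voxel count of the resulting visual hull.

full grid |V| = 125
[1] y-view keeps 19 columns → grid now 95
[2] z-view keeps 22 columns → grid now 84

remaining voxels: 84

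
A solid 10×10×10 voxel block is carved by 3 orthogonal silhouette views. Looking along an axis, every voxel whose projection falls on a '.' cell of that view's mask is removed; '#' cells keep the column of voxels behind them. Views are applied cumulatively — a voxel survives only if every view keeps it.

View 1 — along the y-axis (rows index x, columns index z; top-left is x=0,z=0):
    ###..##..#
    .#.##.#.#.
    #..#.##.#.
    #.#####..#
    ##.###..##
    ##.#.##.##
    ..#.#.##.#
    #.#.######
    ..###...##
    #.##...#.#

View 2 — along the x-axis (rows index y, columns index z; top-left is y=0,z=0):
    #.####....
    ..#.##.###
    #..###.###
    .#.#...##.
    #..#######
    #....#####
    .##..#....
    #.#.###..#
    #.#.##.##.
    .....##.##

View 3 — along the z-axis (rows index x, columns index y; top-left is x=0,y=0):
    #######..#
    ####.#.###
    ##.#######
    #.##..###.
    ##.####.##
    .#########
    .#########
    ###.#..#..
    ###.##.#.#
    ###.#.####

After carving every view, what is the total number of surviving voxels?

254 voxels

start: 10×10×10 = 1000 voxels
carve view 1 (along y, XZ-mask fill 60/100): 600 voxels remain
carve view 2 (along x, YZ-mask fill 55/100): 334 voxels remain
carve view 3 (along z, XY-mask fill 77/100): 254 voxels remain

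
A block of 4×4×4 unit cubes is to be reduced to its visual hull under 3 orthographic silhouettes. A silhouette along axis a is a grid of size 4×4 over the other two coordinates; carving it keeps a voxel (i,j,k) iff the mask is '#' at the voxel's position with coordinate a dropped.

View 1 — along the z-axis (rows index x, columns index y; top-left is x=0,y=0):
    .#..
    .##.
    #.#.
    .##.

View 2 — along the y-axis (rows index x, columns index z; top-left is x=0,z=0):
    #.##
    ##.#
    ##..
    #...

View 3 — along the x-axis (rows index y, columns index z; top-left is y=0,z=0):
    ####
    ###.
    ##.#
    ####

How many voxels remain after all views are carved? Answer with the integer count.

start: 4×4×4 = 64 voxels
after view 1 [z-axis, 7 of 16 cells solid] → remaining = 28
after view 2 [y-axis, 9 of 16 cells solid] → remaining = 15
after view 3 [x-axis, 14 of 16 cells solid] → remaining = 13

|visual hull| = 13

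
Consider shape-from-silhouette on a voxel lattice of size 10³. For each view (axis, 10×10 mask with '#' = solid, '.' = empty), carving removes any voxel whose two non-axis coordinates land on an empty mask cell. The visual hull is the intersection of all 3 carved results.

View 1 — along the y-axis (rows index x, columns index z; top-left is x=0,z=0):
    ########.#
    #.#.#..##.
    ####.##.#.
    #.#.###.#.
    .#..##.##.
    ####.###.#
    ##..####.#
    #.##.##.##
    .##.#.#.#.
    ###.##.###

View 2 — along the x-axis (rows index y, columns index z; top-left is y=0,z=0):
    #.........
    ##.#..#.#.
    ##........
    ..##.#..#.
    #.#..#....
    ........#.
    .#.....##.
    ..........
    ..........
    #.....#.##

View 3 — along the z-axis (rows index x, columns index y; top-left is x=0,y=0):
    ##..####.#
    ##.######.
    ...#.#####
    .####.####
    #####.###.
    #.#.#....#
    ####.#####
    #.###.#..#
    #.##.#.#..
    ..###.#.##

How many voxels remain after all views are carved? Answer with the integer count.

|visual hull| = 109

start: 10×10×10 = 1000 voxels
[1] y-view keeps 67 columns → grid now 670
[2] x-view keeps 23 columns → grid now 161
[3] z-view keeps 67 columns → grid now 109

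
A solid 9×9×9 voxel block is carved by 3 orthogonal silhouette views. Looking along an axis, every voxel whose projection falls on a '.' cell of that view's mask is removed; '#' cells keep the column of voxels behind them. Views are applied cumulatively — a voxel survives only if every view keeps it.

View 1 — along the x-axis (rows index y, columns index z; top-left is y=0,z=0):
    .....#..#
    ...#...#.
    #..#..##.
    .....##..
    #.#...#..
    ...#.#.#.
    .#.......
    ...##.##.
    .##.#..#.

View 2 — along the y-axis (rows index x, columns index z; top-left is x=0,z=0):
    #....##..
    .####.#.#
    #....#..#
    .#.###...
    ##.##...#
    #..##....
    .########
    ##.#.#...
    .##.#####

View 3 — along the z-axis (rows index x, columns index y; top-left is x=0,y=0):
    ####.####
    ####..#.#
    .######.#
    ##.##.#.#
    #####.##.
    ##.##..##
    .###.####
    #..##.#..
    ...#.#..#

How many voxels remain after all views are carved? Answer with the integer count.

|visual hull| = 70

before carving: 729 voxels (9×9×9)
carve view 1 (along x, YZ-mask fill 25/81): 225 voxels remain
carve view 2 (along y, XZ-mask fill 43/81): 113 voxels remain
carve view 3 (along z, XY-mask fill 54/81): 70 voxels remain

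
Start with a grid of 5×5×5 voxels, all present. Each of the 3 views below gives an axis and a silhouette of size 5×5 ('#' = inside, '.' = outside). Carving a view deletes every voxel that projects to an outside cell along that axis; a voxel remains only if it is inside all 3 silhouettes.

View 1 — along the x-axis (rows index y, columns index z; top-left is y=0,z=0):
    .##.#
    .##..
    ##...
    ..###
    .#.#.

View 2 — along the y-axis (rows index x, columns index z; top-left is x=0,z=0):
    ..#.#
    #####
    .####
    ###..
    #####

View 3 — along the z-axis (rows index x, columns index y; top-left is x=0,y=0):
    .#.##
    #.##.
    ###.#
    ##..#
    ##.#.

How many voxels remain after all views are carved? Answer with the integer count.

voxel count = 32

before carving: 125 voxels (5×5×5)
step 1: project along x, AND mask (12/25) → |grid| = 60
step 2: project along y, AND mask (19/25) → |grid| = 48
step 3: project along z, AND mask (16/25) → |grid| = 32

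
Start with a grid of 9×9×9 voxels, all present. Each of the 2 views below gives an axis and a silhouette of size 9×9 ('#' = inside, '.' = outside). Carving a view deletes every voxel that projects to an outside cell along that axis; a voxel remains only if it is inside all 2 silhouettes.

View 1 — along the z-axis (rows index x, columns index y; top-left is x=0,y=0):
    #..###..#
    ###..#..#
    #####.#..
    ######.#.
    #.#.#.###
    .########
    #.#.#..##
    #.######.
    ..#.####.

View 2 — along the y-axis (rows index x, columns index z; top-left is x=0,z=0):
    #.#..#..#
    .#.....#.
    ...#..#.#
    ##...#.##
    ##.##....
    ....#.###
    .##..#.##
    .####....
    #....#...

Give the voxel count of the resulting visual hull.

full grid |V| = 729
step 1: project along z, AND mask (54/81) → |grid| = 486
step 2: project along y, AND mask (33/81) → |grid| = 202

202 voxels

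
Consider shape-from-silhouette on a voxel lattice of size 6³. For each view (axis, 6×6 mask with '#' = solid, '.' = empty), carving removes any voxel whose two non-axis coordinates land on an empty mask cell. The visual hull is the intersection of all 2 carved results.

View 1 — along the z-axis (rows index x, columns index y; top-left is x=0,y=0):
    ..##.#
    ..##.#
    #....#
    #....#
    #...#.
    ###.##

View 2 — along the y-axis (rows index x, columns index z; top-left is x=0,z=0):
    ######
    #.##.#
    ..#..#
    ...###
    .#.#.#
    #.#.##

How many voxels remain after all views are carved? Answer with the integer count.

remaining voxels: 66

full grid |V| = 216
V1 z: intersect with XY mask (17 set) -- 102 left
V2 y: intersect with XZ mask (22 set) -- 66 left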